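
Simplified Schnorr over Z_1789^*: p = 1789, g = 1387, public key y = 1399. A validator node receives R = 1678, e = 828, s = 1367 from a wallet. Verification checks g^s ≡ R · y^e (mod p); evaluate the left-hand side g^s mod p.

1387^2 = 1923769 ≡ 594
1387^4 ≡ 594^2 = 352836 ≡ 403
1387^8 ≡ 403^2 = 162409 ≡ 1399
1387^16 ≡ 1399^2 = 1957201 ≡ 35
1387^32 ≡ 35^2 = 1225
1387^64 ≡ 1225^2 = 1500625 ≡ 1443
1387^128 ≡ 1443^2 = 2082249 ≡ 1642
1387^256 ≡ 1642^2 = 2696164 ≡ 141
1387^512 ≡ 141^2 = 19881 ≡ 202
1387^1024 ≡ 202^2 = 40804 ≡ 1446
1367 = 1024 + 256 + 64 + 16 + 4 + 2 + 1, so 1387^1367 ≡ 1446·141·1443·35·403·594·1387 ≡ 979 (mod 1789)

979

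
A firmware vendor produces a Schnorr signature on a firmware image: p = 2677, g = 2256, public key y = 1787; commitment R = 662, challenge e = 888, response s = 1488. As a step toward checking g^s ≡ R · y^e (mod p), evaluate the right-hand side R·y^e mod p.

954

1787^2 = 3193369 ≡ 2385
1787^4 ≡ 2385^2 = 5688225 ≡ 2277
1787^8 ≡ 2277^2 = 5184729 ≡ 2057
1787^16 ≡ 2057^2 = 4231249 ≡ 1589
1787^32 ≡ 1589^2 = 2524921 ≡ 510
1787^64 ≡ 510^2 = 260100 ≡ 431
1787^128 ≡ 431^2 = 185761 ≡ 1048
1787^256 ≡ 1048^2 = 1098304 ≡ 734
1787^512 ≡ 734^2 = 538756 ≡ 679
888 = 512 + 256 + 64 + 32 + 16 + 8, so 1787^888 ≡ 679·734·431·510·1589·2057 ≡ 1530 (mod 2677)
R · y^e ≡ 662·1530 = 1012860 ≡ 954 (mod 2677)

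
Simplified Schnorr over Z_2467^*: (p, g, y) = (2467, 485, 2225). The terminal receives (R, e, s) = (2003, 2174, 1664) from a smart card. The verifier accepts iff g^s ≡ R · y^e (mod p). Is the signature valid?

g^s mod p:
485^2 = 235225 ≡ 860
485^4 ≡ 860^2 = 739600 ≡ 1967
485^8 ≡ 1967^2 = 3869089 ≡ 833
485^16 ≡ 833^2 = 693889 ≡ 662
485^32 ≡ 662^2 = 438244 ≡ 1585
485^64 ≡ 1585^2 = 2512225 ≡ 819
485^128 ≡ 819^2 = 670761 ≡ 2204
485^256 ≡ 2204^2 = 4857616 ≡ 93
485^512 ≡ 93^2 = 8649 ≡ 1248
485^1024 ≡ 1248^2 = 1557504 ≡ 827
1664 = 1024 + 512 + 128, so 485^1664 ≡ 827·1248·2204 ≡ 295 (mod 2467)
R · y^e mod p:
2225^2 = 4950625 ≡ 1823
2225^4 ≡ 1823^2 = 3323329 ≡ 280
2225^8 ≡ 280^2 = 78400 ≡ 1923
2225^16 ≡ 1923^2 = 3697929 ≡ 2363
2225^32 ≡ 2363^2 = 5583769 ≡ 948
2225^64 ≡ 948^2 = 898704 ≡ 716
2225^128 ≡ 716^2 = 512656 ≡ 1987
2225^256 ≡ 1987^2 = 3948169 ≡ 969
2225^512 ≡ 969^2 = 938961 ≡ 1501
2225^1024 ≡ 1501^2 = 2253001 ≡ 630
2225^2048 ≡ 630^2 = 396900 ≡ 2180
2174 = 2048 + 64 + 32 + 16 + 8 + 4 + 2, so 2225^2174 ≡ 2180·716·948·2363·1923·280·1823 ≡ 1395 (mod 2467)
2003·1395 = 2794185 ≡ 1541 (mod 2467)
295 ≠ 1541; the check fails.

invalid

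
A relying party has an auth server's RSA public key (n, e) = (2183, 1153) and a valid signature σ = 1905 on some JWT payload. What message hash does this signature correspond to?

906

σ^1153 mod 2183 = 906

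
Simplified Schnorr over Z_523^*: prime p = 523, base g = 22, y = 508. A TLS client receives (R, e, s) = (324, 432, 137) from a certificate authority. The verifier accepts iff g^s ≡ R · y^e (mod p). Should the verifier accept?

g^s mod p:
22^2 = 484
22^4 ≡ 484^2 = 234256 ≡ 475
22^8 ≡ 475^2 = 225625 ≡ 212
22^16 ≡ 212^2 = 44944 ≡ 489
22^32 ≡ 489^2 = 239121 ≡ 110
22^64 ≡ 110^2 = 12100 ≡ 71
22^128 ≡ 71^2 = 5041 ≡ 334
137 = 128 + 8 + 1, so 22^137 ≡ 334·212·22 ≡ 282 (mod 523)
R · y^e mod p:
508^2 = 258064 ≡ 225
508^4 ≡ 225^2 = 50625 ≡ 417
508^8 ≡ 417^2 = 173889 ≡ 253
508^16 ≡ 253^2 = 64009 ≡ 203
508^32 ≡ 203^2 = 41209 ≡ 415
508^64 ≡ 415^2 = 172225 ≡ 158
508^128 ≡ 158^2 = 24964 ≡ 383
508^256 ≡ 383^2 = 146689 ≡ 249
432 = 256 + 128 + 32 + 16, so 508^432 ≡ 249·383·415·203 ≡ 280 (mod 523)
324·280 = 90720 ≡ 241 (mod 523)
282 ≠ 241; the check fails.

reject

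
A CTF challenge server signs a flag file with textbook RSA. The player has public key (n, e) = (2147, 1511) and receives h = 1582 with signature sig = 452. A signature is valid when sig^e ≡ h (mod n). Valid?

no

Squares mod 2147: sig^1≡452, sig^2≡339, sig^4≡1130, sig^8≡1582, sig^16≡1469, sig^32≡226, sig^64≡1695, sig^128≡339, sig^256≡1130, sig^512≡1582, sig^1024≡1469
1511 = 1024 + 256 + 128 + 64 + 32 + 4 + 2 + 1, so sig^1511 ≡ 1469·1130·339·1695·226·1130·339·452 ≡ 565 (mod 2147)
The recovered value 565 does not match the digest 1582.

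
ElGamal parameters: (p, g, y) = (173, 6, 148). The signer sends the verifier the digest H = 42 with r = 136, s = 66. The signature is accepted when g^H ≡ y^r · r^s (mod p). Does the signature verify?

verifies

Left side g^H mod p:
Squares mod 173: 6^1≡6, 6^2≡36, 6^4≡85, 6^8≡132, 6^16≡124, 6^32≡152
42 = 32 + 8 + 2, so 6^42 ≡ 152·132·36 ≡ 29 (mod 173)
Right side y^r · r^s mod p:
Squares mod 173: 148^1≡148, 148^2≡106, 148^4≡164, 148^8≡81, 148^16≡160, 148^32≡169, 148^64≡16, 148^128≡83
136 = 128 + 8, so 148^136 ≡ 83·81 ≡ 149 (mod 173)
Squares mod 173: 136^1≡136, 136^2≡158, 136^4≡52, 136^8≡109, 136^16≡117, 136^32≡22, 136^64≡138
66 = 64 + 2, so 136^66 ≡ 138·158 ≡ 6 (mod 173)
149·6 = 894 ≡ 29 (mod 173)
29 ≡ 29 (mod 173), so the signature is genuine.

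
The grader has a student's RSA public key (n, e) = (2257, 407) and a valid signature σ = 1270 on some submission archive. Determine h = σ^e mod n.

255

σ^2 ≡ 1270^2 = 1612900 ≡ 1402
σ^4 ≡ 1402^2 = 1965604 ≡ 2014
σ^8 ≡ 2014^2 = 4056196 ≡ 367
σ^16 ≡ 367^2 = 134689 ≡ 1526
σ^32 ≡ 1526^2 = 2328676 ≡ 1709
σ^64 ≡ 1709^2 = 2920681 ≡ 123
σ^128 ≡ 123^2 = 15129 ≡ 1587
σ^256 ≡ 1587^2 = 2518569 ≡ 2014
407 = 256 + 128 + 16 + 4 + 2 + 1, so σ^407 ≡ 2014·1587·1526·2014·1402·1270 ≡ 255 (mod 2257)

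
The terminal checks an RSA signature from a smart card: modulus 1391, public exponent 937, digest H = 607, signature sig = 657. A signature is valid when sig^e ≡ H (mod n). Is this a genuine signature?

forged

sig^937 mod 1391 = 1372
sig^937 mod 1391 = 1372, but H = 607.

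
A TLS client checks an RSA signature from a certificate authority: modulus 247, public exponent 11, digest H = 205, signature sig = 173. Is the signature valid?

Squares mod 247: sig^1≡173, sig^2≡42, sig^4≡35, sig^8≡237
11 = 8 + 2 + 1, so sig^11 ≡ 237·42·173 ≡ 205 (mod 247)
sig^11 mod 247 = 205 matches H.

valid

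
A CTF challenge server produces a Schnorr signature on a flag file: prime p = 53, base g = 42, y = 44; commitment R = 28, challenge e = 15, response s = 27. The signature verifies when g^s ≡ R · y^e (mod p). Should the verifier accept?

accept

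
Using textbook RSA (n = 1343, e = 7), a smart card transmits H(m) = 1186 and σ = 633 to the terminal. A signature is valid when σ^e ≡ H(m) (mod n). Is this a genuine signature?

genuine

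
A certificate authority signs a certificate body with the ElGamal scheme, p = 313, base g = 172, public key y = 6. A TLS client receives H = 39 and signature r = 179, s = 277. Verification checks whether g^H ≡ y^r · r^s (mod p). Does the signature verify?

Left side g^H mod p:
172^39 mod 313 = 5
Right side y^r · r^s mod p:
6^179 mod 313 = 71
179^277 mod 313 = 172
71·172 = 12212 ≡ 5 (mod 313)
5 ≡ 5 (mod 313), so the signature is genuine.

verifies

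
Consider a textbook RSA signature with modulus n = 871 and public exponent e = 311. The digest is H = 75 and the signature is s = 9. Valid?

no

s^311 mod 871 = 796
s^311 mod 871 = 796, but H = 75.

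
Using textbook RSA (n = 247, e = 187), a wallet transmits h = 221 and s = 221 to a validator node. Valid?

yes

Squares mod 247: s^1≡221, s^2≡182, s^4≡26, s^8≡182, s^16≡26, s^32≡182, s^64≡26, s^128≡182
187 = 128 + 32 + 16 + 8 + 2 + 1, so s^187 ≡ 182·182·26·182·182·221 ≡ 221 (mod 247)
221 = h, so the signature checks out.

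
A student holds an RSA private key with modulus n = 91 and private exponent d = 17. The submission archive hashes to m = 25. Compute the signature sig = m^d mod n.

m^2 ≡ 25^2 = 625 ≡ 79
m^4 ≡ 79^2 = 6241 ≡ 53
m^8 ≡ 53^2 = 2809 ≡ 79
m^16 ≡ 79^2 = 6241 ≡ 53
17 = 16 + 1, so m^17 ≡ 53·25 ≡ 51 (mod 91)

51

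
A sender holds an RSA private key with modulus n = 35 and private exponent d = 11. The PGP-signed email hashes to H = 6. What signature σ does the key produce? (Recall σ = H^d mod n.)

6

H^2 ≡ 6^2 = 36 ≡ 1
H^4 ≡ 1^2 = 1
H^8 ≡ 1^2 = 1
11 = 8 + 2 + 1, so H^11 ≡ 1·1·6 ≡ 6 (mod 35)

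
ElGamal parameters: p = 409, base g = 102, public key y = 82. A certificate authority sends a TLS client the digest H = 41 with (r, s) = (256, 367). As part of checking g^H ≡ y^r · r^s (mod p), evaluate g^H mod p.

102^2 = 10404 ≡ 179
102^4 ≡ 179^2 = 32041 ≡ 139
102^8 ≡ 139^2 = 19321 ≡ 98
102^16 ≡ 98^2 = 9604 ≡ 197
102^32 ≡ 197^2 = 38809 ≡ 363
41 = 32 + 8 + 1, so 102^41 ≡ 363·98·102 ≡ 309 (mod 409)

309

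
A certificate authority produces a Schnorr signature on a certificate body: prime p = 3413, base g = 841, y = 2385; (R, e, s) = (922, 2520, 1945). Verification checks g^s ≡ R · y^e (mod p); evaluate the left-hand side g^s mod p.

1355

841^1945 mod 3413 = 1355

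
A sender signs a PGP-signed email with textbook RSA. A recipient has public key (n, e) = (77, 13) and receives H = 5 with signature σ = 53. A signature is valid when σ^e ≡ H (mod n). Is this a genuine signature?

Squares mod 77: σ^1≡53, σ^2≡37, σ^4≡60, σ^8≡58
13 = 8 + 4 + 1, so σ^13 ≡ 58·60·53 ≡ 25 (mod 77)
The recovered value 25 does not match the digest 5.

forged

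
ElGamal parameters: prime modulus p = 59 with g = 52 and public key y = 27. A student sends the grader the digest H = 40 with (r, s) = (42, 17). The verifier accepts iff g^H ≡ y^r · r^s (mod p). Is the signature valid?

invalid

Left side g^H mod p:
Squares mod 59: 52^1≡52, 52^2≡49, 52^4≡41, 52^8≡29, 52^16≡15, 52^32≡48
40 = 32 + 8, so 52^40 ≡ 48·29 ≡ 35 (mod 59)
Right side y^r · r^s mod p:
Squares mod 59: 27^1≡27, 27^2≡21, 27^4≡28, 27^8≡17, 27^16≡53, 27^32≡36
42 = 32 + 8 + 2, so 27^42 ≡ 36·17·21 ≡ 49 (mod 59)
Squares mod 59: 42^1≡42, 42^2≡53, 42^4≡36, 42^8≡57, 42^16≡4
17 = 16 + 1, so 42^17 ≡ 4·42 ≡ 50 (mod 59)
49·50 = 2450 ≡ 31 (mod 59)
35 ≠ 31, so verification fails.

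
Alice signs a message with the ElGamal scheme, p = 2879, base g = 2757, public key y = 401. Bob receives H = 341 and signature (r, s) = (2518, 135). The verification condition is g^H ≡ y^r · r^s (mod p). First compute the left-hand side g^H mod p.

Squares mod 2879: 2757^1≡2757, 2757^2≡489, 2757^4≡164, 2757^8≡985, 2757^16≡2, 2757^32≡4, 2757^64≡16, 2757^128≡256, 2757^256≡2198
341 = 256 + 64 + 16 + 4 + 1, so 2757^341 ≡ 2198·16·2·164·2757 ≡ 1302 (mod 2879)

1302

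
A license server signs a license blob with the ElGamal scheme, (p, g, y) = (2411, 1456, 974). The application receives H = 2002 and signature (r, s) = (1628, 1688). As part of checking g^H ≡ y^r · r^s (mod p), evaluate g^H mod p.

385

1456^2 = 2119936 ≡ 667
1456^4 ≡ 667^2 = 444889 ≡ 1265
1456^8 ≡ 1265^2 = 1600225 ≡ 1732
1456^16 ≡ 1732^2 = 2999824 ≡ 540
1456^32 ≡ 540^2 = 291600 ≡ 2280
1456^64 ≡ 2280^2 = 5198400 ≡ 284
1456^128 ≡ 284^2 = 80656 ≡ 1093
1456^256 ≡ 1093^2 = 1194649 ≡ 1204
1456^512 ≡ 1204^2 = 1449616 ≡ 605
1456^1024 ≡ 605^2 = 366025 ≡ 1964
2002 = 1024 + 512 + 256 + 128 + 64 + 16 + 2, so 1456^2002 ≡ 1964·605·1204·1093·284·540·667 ≡ 385 (mod 2411)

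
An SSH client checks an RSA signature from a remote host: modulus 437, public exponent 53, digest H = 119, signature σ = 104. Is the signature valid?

Squares mod 437: σ^1≡104, σ^2≡328, σ^4≡82, σ^8≡169, σ^16≡156, σ^32≡301
53 = 32 + 16 + 4 + 1, so σ^53 ≡ 301·156·82·104 ≡ 188 (mod 437)
188 ≠ 119, so verification fails.

invalid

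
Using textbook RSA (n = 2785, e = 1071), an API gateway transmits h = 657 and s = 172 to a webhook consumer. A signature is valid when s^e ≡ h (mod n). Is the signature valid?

invalid

s^2 ≡ 172^2 = 29584 ≡ 1734
s^4 ≡ 1734^2 = 3006756 ≡ 1741
s^8 ≡ 1741^2 = 3031081 ≡ 1001
s^16 ≡ 1001^2 = 1002001 ≡ 2186
s^32 ≡ 2186^2 = 4778596 ≡ 2321
s^64 ≡ 2321^2 = 5387041 ≡ 851
s^128 ≡ 851^2 = 724201 ≡ 101
s^256 ≡ 101^2 = 10201 ≡ 1846
s^512 ≡ 1846^2 = 3407716 ≡ 1661
s^1024 ≡ 1661^2 = 2758921 ≡ 1771
1071 = 1024 + 32 + 8 + 4 + 2 + 1, so s^1071 ≡ 1771·2321·1001·1741·1734·172 ≡ 2483 (mod 2785)
2483 ≠ 657, so verification fails.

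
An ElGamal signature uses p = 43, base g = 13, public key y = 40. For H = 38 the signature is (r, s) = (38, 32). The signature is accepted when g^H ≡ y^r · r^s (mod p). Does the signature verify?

verifies

Left side g^H mod p:
13^2 = 169 ≡ 40
13^4 ≡ 40^2 = 1600 ≡ 9
13^8 ≡ 9^2 = 81 ≡ 38
13^16 ≡ 38^2 = 1444 ≡ 25
13^32 ≡ 25^2 = 625 ≡ 23
38 = 32 + 4 + 2, so 13^38 ≡ 23·9·40 ≡ 24 (mod 43)
Right side y^r · r^s mod p:
40^2 = 1600 ≡ 9
40^4 ≡ 9^2 = 81 ≡ 38
40^8 ≡ 38^2 = 1444 ≡ 25
40^16 ≡ 25^2 = 625 ≡ 23
40^32 ≡ 23^2 = 529 ≡ 13
38 = 32 + 4 + 2, so 40^38 ≡ 13·38·9 ≡ 17 (mod 43)
38^2 = 1444 ≡ 25
38^4 ≡ 25^2 = 625 ≡ 23
38^8 ≡ 23^2 = 529 ≡ 13
38^16 ≡ 13^2 = 169 ≡ 40
38^32 ≡ 40^2 = 1600 ≡ 9
17·9 = 153 ≡ 24 (mod 43)
24 ≡ 24 (mod 43), so the signature is genuine.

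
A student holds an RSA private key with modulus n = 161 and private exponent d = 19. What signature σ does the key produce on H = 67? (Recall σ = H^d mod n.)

Squares mod 161: H^1≡67, H^2≡142, H^4≡39, H^8≡72, H^16≡32
19 = 16 + 2 + 1, so H^19 ≡ 32·142·67 ≡ 158 (mod 161)

158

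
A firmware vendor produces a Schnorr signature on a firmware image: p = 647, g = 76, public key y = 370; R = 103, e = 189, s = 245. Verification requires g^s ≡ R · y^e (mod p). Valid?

g^s mod p:
76^2 = 5776 ≡ 600
76^4 ≡ 600^2 = 360000 ≡ 268
76^8 ≡ 268^2 = 71824 ≡ 7
76^16 ≡ 7^2 = 49
76^32 ≡ 49^2 = 2401 ≡ 460
76^64 ≡ 460^2 = 211600 ≡ 31
76^128 ≡ 31^2 = 961 ≡ 314
245 = 128 + 64 + 32 + 16 + 4 + 1, so 76^245 ≡ 314·31·460·49·268·76 ≡ 213 (mod 647)
R · y^e mod p:
370^2 = 136900 ≡ 383
370^4 ≡ 383^2 = 146689 ≡ 467
370^8 ≡ 467^2 = 218089 ≡ 50
370^16 ≡ 50^2 = 2500 ≡ 559
370^32 ≡ 559^2 = 312481 ≡ 627
370^64 ≡ 627^2 = 393129 ≡ 400
370^128 ≡ 400^2 = 160000 ≡ 191
189 = 128 + 32 + 16 + 8 + 4 + 1, so 370^189 ≡ 191·627·559·50·467·370 ≡ 536 (mod 647)
103·536 = 55208 ≡ 213 (mod 647)
213 ≡ 213 (mod 647); signature holds.

yes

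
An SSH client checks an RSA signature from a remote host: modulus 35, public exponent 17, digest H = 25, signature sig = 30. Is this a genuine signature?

sig^2 ≡ 30^2 = 900 ≡ 25
sig^4 ≡ 25^2 = 625 ≡ 30
sig^8 ≡ 30^2 = 900 ≡ 25
sig^16 ≡ 25^2 = 625 ≡ 30
17 = 16 + 1, so sig^17 ≡ 30·30 ≡ 25 (mod 35)
Since 25 equals the digest 25, verification succeeds.

genuine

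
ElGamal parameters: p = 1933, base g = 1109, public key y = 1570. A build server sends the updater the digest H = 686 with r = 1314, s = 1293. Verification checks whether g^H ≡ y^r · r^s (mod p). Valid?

Left side g^H mod p:
1109^2 = 1229881 ≡ 493
1109^4 ≡ 493^2 = 243049 ≡ 1424
1109^8 ≡ 1424^2 = 2027776 ≡ 59
1109^16 ≡ 59^2 = 3481 ≡ 1548
1109^32 ≡ 1548^2 = 2396304 ≡ 1317
1109^64 ≡ 1317^2 = 1734489 ≡ 588
1109^128 ≡ 588^2 = 345744 ≡ 1670
1109^256 ≡ 1670^2 = 2788900 ≡ 1514
1109^512 ≡ 1514^2 = 2292196 ≡ 1591
686 = 512 + 128 + 32 + 8 + 4 + 2, so 1109^686 ≡ 1591·1670·1317·59·1424·493 ≡ 1872 (mod 1933)
Right side y^r · r^s mod p:
1570^2 = 2464900 ≡ 325
1570^4 ≡ 325^2 = 105625 ≡ 1243
1570^8 ≡ 1243^2 = 1545049 ≡ 582
1570^16 ≡ 582^2 = 338724 ≡ 449
1570^32 ≡ 449^2 = 201601 ≡ 569
1570^64 ≡ 569^2 = 323761 ≡ 950
1570^128 ≡ 950^2 = 902500 ≡ 1722
1570^256 ≡ 1722^2 = 2965284 ≡ 62
1570^512 ≡ 62^2 = 3844 ≡ 1911
1570^1024 ≡ 1911^2 = 3651921 ≡ 484
1314 = 1024 + 256 + 32 + 2, so 1570^1314 ≡ 484·62·569·325 ≡ 62 (mod 1933)
1314^2 = 1726596 ≡ 427
1314^4 ≡ 427^2 = 182329 ≡ 627
1314^8 ≡ 627^2 = 393129 ≡ 730
1314^16 ≡ 730^2 = 532900 ≡ 1325
1314^32 ≡ 1325^2 = 1755625 ≡ 461
1314^64 ≡ 461^2 = 212521 ≡ 1824
1314^128 ≡ 1824^2 = 3326976 ≡ 283
1314^256 ≡ 283^2 = 80089 ≡ 836
1314^512 ≡ 836^2 = 698896 ≡ 1083
1314^1024 ≡ 1083^2 = 1172889 ≡ 1491
1293 = 1024 + 256 + 8 + 4 + 1, so 1314^1293 ≡ 1491·836·730·627·1314 ≡ 796 (mod 1933)
62·796 = 49352 ≡ 1027 (mod 1933)
1872 ≠ 1027, so verification fails.

no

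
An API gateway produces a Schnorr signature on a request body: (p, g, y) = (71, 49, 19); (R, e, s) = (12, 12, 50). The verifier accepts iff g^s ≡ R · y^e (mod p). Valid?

no

g^s mod p:
Squares mod 71: 49^1≡49, 49^2≡58, 49^4≡27, 49^8≡19, 49^16≡6, 49^32≡36
50 = 32 + 16 + 2, so 49^50 ≡ 36·6·58 ≡ 32 (mod 71)
R · y^e mod p:
Squares mod 71: 19^1≡19, 19^2≡6, 19^4≡36, 19^8≡18
12 = 8 + 4, so 19^12 ≡ 18·36 ≡ 9 (mod 71)
12·9 = 108 ≡ 37 (mod 71)
32 ≠ 37; the check fails.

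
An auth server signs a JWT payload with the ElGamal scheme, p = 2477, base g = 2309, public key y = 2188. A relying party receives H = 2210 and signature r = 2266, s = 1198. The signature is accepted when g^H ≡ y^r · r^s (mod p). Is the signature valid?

invalid

Left side g^H mod p:
2309^2210 mod 2477 = 973
Right side y^r · r^s mod p:
2188^2266 mod 2477 = 1543
2266^1198 mod 2477 = 76
1543·76 = 117268 ≡ 849 (mod 2477)
973 ≠ 849, so verification fails.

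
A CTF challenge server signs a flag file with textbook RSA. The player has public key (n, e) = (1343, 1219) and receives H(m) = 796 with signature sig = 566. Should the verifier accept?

reject

Squares mod 1343: sig^1≡566, sig^2≡722, sig^4≡200, sig^8≡1053, sig^16≡834, sig^32≡1225, sig^64≡494, sig^128≡953, sig^256≡341, sig^512≡783, sig^1024≡681
1219 = 1024 + 128 + 64 + 2 + 1, so sig^1219 ≡ 681·953·494·722·566 ≡ 839 (mod 1343)
The recovered value 839 does not match the digest 796.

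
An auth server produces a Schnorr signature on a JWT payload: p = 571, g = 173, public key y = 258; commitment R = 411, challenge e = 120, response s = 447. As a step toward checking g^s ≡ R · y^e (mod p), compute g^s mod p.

281

173^2 = 29929 ≡ 237
173^4 ≡ 237^2 = 56169 ≡ 211
173^8 ≡ 211^2 = 44521 ≡ 554
173^16 ≡ 554^2 = 306916 ≡ 289
173^32 ≡ 289^2 = 83521 ≡ 155
173^64 ≡ 155^2 = 24025 ≡ 43
173^128 ≡ 43^2 = 1849 ≡ 136
173^256 ≡ 136^2 = 18496 ≡ 224
447 = 256 + 128 + 32 + 16 + 8 + 4 + 2 + 1, so 173^447 ≡ 224·136·155·289·554·211·237·173 ≡ 281 (mod 571)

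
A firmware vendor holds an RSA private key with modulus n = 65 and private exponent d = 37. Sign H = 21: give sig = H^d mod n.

Squares mod 65: H^1≡21, H^2≡51, H^4≡1, H^8≡1, H^16≡1, H^32≡1
37 = 32 + 4 + 1, so H^37 ≡ 1·1·21 ≡ 21 (mod 65)

21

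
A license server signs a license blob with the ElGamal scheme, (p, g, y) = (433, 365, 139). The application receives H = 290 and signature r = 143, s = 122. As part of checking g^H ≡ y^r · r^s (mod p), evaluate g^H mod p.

365^290 mod 433 = 382

382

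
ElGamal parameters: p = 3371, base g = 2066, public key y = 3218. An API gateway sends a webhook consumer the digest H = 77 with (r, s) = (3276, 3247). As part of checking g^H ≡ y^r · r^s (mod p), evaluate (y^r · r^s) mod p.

984

3218^2 = 10355524 ≡ 3183
3218^4 ≡ 3183^2 = 10131489 ≡ 1634
3218^8 ≡ 1634^2 = 2669956 ≡ 124
3218^16 ≡ 124^2 = 15376 ≡ 1892
3218^32 ≡ 1892^2 = 3579664 ≡ 3033
3218^64 ≡ 3033^2 = 9199089 ≡ 3001
3218^128 ≡ 3001^2 = 9006001 ≡ 2060
3218^256 ≡ 2060^2 = 4243600 ≡ 2882
3218^512 ≡ 2882^2 = 8305924 ≡ 3151
3218^1024 ≡ 3151^2 = 9928801 ≡ 1206
3218^2048 ≡ 1206^2 = 1454436 ≡ 1535
3276 = 2048 + 1024 + 128 + 64 + 8 + 4, so 3218^3276 ≡ 1535·1206·2060·3001·124·1634 ≡ 2348 (mod 3371)
3276^2 = 10732176 ≡ 2283
3276^4 ≡ 2283^2 = 5212089 ≡ 523
3276^8 ≡ 523^2 = 273529 ≡ 478
3276^16 ≡ 478^2 = 228484 ≡ 2627
3276^32 ≡ 2627^2 = 6901129 ≡ 692
3276^64 ≡ 692^2 = 478864 ≡ 182
3276^128 ≡ 182^2 = 33124 ≡ 2785
3276^256 ≡ 2785^2 = 7756225 ≡ 2925
3276^512 ≡ 2925^2 = 8555625 ≡ 27
3276^1024 ≡ 27^2 = 729
3276^2048 ≡ 729^2 = 531441 ≡ 2194
3247 = 2048 + 1024 + 128 + 32 + 8 + 4 + 2 + 1, so 3276^3247 ≡ 2194·729·2785·692·478·523·2283·3276 ≡ 1126 (mod 3371)
y^r · r^s ≡ 2348·1126 = 2643848 ≡ 984 (mod 3371)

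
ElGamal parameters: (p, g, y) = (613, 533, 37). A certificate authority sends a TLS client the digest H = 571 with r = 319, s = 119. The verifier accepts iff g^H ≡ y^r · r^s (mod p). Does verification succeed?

fails

Left side g^H mod p:
533^571 mod 613 = 52
Right side y^r · r^s mod p:
37^319 mod 613 = 287
319^119 mod 613 = 436
287·436 = 125132 ≡ 80 (mod 613)
52 ≠ 80, so verification fails.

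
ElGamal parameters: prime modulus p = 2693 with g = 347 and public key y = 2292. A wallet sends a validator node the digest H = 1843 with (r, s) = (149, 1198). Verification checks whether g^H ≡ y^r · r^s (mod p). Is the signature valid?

invalid

Left side g^H mod p:
347^2 = 120409 ≡ 1917
347^4 ≡ 1917^2 = 3674889 ≡ 1637
347^8 ≡ 1637^2 = 2679769 ≡ 234
347^16 ≡ 234^2 = 54756 ≡ 896
347^32 ≡ 896^2 = 802816 ≡ 302
347^64 ≡ 302^2 = 91204 ≡ 2335
347^128 ≡ 2335^2 = 5452225 ≡ 1593
347^256 ≡ 1593^2 = 2537649 ≡ 843
347^512 ≡ 843^2 = 710649 ≡ 2390
347^1024 ≡ 2390^2 = 5712100 ≡ 247
1843 = 1024 + 512 + 256 + 32 + 16 + 2 + 1, so 347^1843 ≡ 247·2390·843·302·896·1917·347 ≡ 2086 (mod 2693)
Right side y^r · r^s mod p:
2292^2 = 5253264 ≡ 1914
2292^4 ≡ 1914^2 = 3663396 ≡ 916
2292^8 ≡ 916^2 = 839056 ≡ 1533
2292^16 ≡ 1533^2 = 2350089 ≡ 1793
2292^32 ≡ 1793^2 = 3214849 ≡ 2100
2292^64 ≡ 2100^2 = 4410000 ≡ 1559
2292^128 ≡ 1559^2 = 2430481 ≡ 1395
149 = 128 + 16 + 4 + 1, so 2292^149 ≡ 1395·1793·916·2292 ≡ 2370 (mod 2693)
149^2 = 22201 ≡ 657
149^4 ≡ 657^2 = 431649 ≡ 769
149^8 ≡ 769^2 = 591361 ≡ 1594
149^16 ≡ 1594^2 = 2540836 ≡ 1337
149^32 ≡ 1337^2 = 1787569 ≡ 2110
149^64 ≡ 2110^2 = 4452100 ≡ 571
149^128 ≡ 571^2 = 326041 ≡ 188
149^256 ≡ 188^2 = 35344 ≡ 335
149^512 ≡ 335^2 = 112225 ≡ 1812
149^1024 ≡ 1812^2 = 3283344 ≡ 577
1198 = 1024 + 128 + 32 + 8 + 4 + 2, so 149^1198 ≡ 577·188·2110·1594·769·657 ≡ 2020 (mod 2693)
2370·2020 = 4787400 ≡ 1939 (mod 2693)
2086 ≠ 1939, so verification fails.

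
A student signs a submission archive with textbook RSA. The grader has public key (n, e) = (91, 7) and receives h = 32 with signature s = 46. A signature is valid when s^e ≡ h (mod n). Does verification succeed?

s^2 ≡ 46^2 = 2116 ≡ 23
s^4 ≡ 23^2 = 529 ≡ 74
7 = 4 + 2 + 1, so s^7 ≡ 74·23·46 ≡ 32 (mod 91)
s^7 mod 91 = 32 matches h.

passes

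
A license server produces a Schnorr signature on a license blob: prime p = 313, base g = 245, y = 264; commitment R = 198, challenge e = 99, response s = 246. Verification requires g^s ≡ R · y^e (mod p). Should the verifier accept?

reject

g^s mod p:
245^2 = 60025 ≡ 242
245^4 ≡ 242^2 = 58564 ≡ 33
245^8 ≡ 33^2 = 1089 ≡ 150
245^16 ≡ 150^2 = 22500 ≡ 277
245^32 ≡ 277^2 = 76729 ≡ 44
245^64 ≡ 44^2 = 1936 ≡ 58
245^128 ≡ 58^2 = 3364 ≡ 234
246 = 128 + 64 + 32 + 16 + 4 + 2, so 245^246 ≡ 234·58·44·277·33·242 ≡ 198 (mod 313)
R · y^e mod p:
264^2 = 69696 ≡ 210
264^4 ≡ 210^2 = 44100 ≡ 280
264^8 ≡ 280^2 = 78400 ≡ 150
264^16 ≡ 150^2 = 22500 ≡ 277
264^32 ≡ 277^2 = 76729 ≡ 44
264^64 ≡ 44^2 = 1936 ≡ 58
99 = 64 + 32 + 2 + 1, so 264^99 ≡ 58·44·210·264 ≡ 307 (mod 313)
198·307 = 60786 ≡ 64 (mod 313)
198 ≠ 64; the check fails.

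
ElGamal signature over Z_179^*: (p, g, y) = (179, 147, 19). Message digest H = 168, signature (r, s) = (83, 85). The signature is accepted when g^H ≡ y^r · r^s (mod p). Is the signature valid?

invalid

Left side g^H mod p:
147^2 = 21609 ≡ 129
147^4 ≡ 129^2 = 16641 ≡ 173
147^8 ≡ 173^2 = 29929 ≡ 36
147^16 ≡ 36^2 = 1296 ≡ 43
147^32 ≡ 43^2 = 1849 ≡ 59
147^64 ≡ 59^2 = 3481 ≡ 80
147^128 ≡ 80^2 = 6400 ≡ 135
168 = 128 + 32 + 8, so 147^168 ≡ 135·59·36 ≡ 161 (mod 179)
Right side y^r · r^s mod p:
19^2 = 361 ≡ 3
19^4 ≡ 3^2 = 9
19^8 ≡ 9^2 = 81
19^16 ≡ 81^2 = 6561 ≡ 117
19^32 ≡ 117^2 = 13689 ≡ 85
19^64 ≡ 85^2 = 7225 ≡ 65
83 = 64 + 16 + 2 + 1, so 19^83 ≡ 65·117·3·19 ≡ 126 (mod 179)
83^2 = 6889 ≡ 87
83^4 ≡ 87^2 = 7569 ≡ 51
83^8 ≡ 51^2 = 2601 ≡ 95
83^16 ≡ 95^2 = 9025 ≡ 75
83^32 ≡ 75^2 = 5625 ≡ 76
83^64 ≡ 76^2 = 5776 ≡ 48
85 = 64 + 16 + 4 + 1, so 83^85 ≡ 48·75·51·83 ≡ 172 (mod 179)
126·172 = 21672 ≡ 13 (mod 179)
161 ≠ 13, so verification fails.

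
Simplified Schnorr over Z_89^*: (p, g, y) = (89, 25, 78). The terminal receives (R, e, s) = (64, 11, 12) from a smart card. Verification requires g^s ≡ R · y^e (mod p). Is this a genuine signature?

g^s mod p:
Squares mod 89: 25^1≡25, 25^2≡2, 25^4≡4, 25^8≡16
12 = 8 + 4, so 25^12 ≡ 16·4 ≡ 64 (mod 89)
R · y^e mod p:
Squares mod 89: 78^1≡78, 78^2≡32, 78^4≡45, 78^8≡67
11 = 8 + 2 + 1, so 78^11 ≡ 67·32·78 ≡ 1 (mod 89)
64·1 = 64 ≡ 64 (mod 89)
64 ≡ 64 (mod 89); signature holds.

genuine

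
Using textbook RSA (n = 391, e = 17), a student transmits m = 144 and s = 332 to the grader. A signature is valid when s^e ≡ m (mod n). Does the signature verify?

does not verify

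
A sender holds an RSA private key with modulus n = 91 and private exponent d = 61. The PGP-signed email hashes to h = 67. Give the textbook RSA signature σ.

67

h^2 ≡ 67^2 = 4489 ≡ 30
h^4 ≡ 30^2 = 900 ≡ 81
h^8 ≡ 81^2 = 6561 ≡ 9
h^16 ≡ 9^2 = 81
h^32 ≡ 81^2 = 6561 ≡ 9
61 = 32 + 16 + 8 + 4 + 1, so h^61 ≡ 9·81·9·81·67 ≡ 67 (mod 91)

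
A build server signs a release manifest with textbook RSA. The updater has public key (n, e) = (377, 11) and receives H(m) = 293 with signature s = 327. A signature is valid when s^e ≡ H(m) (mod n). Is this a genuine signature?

s^2 ≡ 327^2 = 106929 ≡ 238
s^4 ≡ 238^2 = 56644 ≡ 94
s^8 ≡ 94^2 = 8836 ≡ 165
11 = 8 + 2 + 1, so s^11 ≡ 165·238·327 ≡ 293 (mod 377)
293 = H(m), so the signature checks out.

genuine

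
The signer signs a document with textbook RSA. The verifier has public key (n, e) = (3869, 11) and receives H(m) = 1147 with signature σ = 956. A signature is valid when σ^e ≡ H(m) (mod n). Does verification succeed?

σ^2 ≡ 956^2 = 913936 ≡ 852
σ^4 ≡ 852^2 = 725904 ≡ 2401
σ^8 ≡ 2401^2 = 5764801 ≡ 3860
11 = 8 + 2 + 1, so σ^11 ≡ 3860·852·956 ≡ 1147 (mod 3869)
σ^11 mod 3869 = 1147 matches H(m).

passes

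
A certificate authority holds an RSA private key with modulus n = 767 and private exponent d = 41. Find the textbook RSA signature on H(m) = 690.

(H(m))^2 ≡ 690^2 = 476100 ≡ 560
(H(m))^4 ≡ 560^2 = 313600 ≡ 664
(H(m))^8 ≡ 664^2 = 440896 ≡ 638
(H(m))^16 ≡ 638^2 = 407044 ≡ 534
(H(m))^32 ≡ 534^2 = 285156 ≡ 599
41 = 32 + 8 + 1, so (H(m))^41 ≡ 599·638·690 ≡ 248 (mod 767)

248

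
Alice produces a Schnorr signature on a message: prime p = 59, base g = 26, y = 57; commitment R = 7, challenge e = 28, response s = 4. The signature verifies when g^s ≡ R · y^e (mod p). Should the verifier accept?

reject

g^s mod p:
26^4 mod 59 = 21
R · y^e mod p:
57^28 mod 59 = 29
7·29 = 203 ≡ 26 (mod 59)
21 ≠ 26; the check fails.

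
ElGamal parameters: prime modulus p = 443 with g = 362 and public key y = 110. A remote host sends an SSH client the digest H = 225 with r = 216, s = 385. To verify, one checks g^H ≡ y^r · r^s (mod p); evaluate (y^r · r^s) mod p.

32

110^2 = 12100 ≡ 139
110^4 ≡ 139^2 = 19321 ≡ 272
110^8 ≡ 272^2 = 73984 ≡ 3
110^16 ≡ 3^2 = 9
110^32 ≡ 9^2 = 81
110^64 ≡ 81^2 = 6561 ≡ 359
110^128 ≡ 359^2 = 128881 ≡ 411
216 = 128 + 64 + 16 + 8, so 110^216 ≡ 411·359·9·3 ≡ 367 (mod 443)
216^2 = 46656 ≡ 141
216^4 ≡ 141^2 = 19881 ≡ 389
216^8 ≡ 389^2 = 151321 ≡ 258
216^16 ≡ 258^2 = 66564 ≡ 114
216^32 ≡ 114^2 = 12996 ≡ 149
216^64 ≡ 149^2 = 22201 ≡ 51
216^128 ≡ 51^2 = 2601 ≡ 386
216^256 ≡ 386^2 = 148996 ≡ 148
385 = 256 + 128 + 1, so 216^385 ≡ 148·386·216 ≡ 326 (mod 443)
y^r · r^s ≡ 367·326 = 119642 ≡ 32 (mod 443)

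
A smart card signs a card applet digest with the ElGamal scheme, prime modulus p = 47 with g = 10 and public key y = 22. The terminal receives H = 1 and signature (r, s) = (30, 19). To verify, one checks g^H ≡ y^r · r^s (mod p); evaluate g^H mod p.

10

10^1 mod 47 = 10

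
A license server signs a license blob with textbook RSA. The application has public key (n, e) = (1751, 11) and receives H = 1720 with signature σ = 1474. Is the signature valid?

Squares mod 1751: σ^1≡1474, σ^2≡1436, σ^4≡1169, σ^8≡781
11 = 8 + 2 + 1, so σ^11 ≡ 781·1436·1474 ≡ 737 (mod 1751)
σ^11 mod 1751 = 737, but H = 1720.

invalid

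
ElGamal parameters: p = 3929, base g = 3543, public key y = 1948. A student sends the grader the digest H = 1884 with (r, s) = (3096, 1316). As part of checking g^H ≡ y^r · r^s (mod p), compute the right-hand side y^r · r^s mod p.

472

1948^2 = 3794704 ≡ 3219
1948^4 ≡ 3219^2 = 10361961 ≡ 1188
1948^8 ≡ 1188^2 = 1411344 ≡ 833
1948^16 ≡ 833^2 = 693889 ≡ 2385
1948^32 ≡ 2385^2 = 5688225 ≡ 2962
1948^64 ≡ 2962^2 = 8773444 ≡ 3916
1948^128 ≡ 3916^2 = 15335056 ≡ 169
1948^256 ≡ 169^2 = 28561 ≡ 1058
1948^512 ≡ 1058^2 = 1119364 ≡ 3528
1948^1024 ≡ 3528^2 = 12446784 ≡ 3641
1948^2048 ≡ 3641^2 = 13256881 ≡ 435
3096 = 2048 + 1024 + 16 + 8, so 1948^3096 ≡ 435·3641·2385·833 ≡ 3541 (mod 3929)
3096^2 = 9585216 ≡ 2385
3096^4 ≡ 2385^2 = 5688225 ≡ 2962
3096^8 ≡ 2962^2 = 8773444 ≡ 3916
3096^16 ≡ 3916^2 = 15335056 ≡ 169
3096^32 ≡ 169^2 = 28561 ≡ 1058
3096^64 ≡ 1058^2 = 1119364 ≡ 3528
3096^128 ≡ 3528^2 = 12446784 ≡ 3641
3096^256 ≡ 3641^2 = 13256881 ≡ 435
3096^512 ≡ 435^2 = 189225 ≡ 633
3096^1024 ≡ 633^2 = 400689 ≡ 3860
1316 = 1024 + 256 + 32 + 4, so 3096^1316 ≡ 3860·435·1058·2962 ≡ 1700 (mod 3929)
y^r · r^s ≡ 3541·1700 = 6019700 ≡ 472 (mod 3929)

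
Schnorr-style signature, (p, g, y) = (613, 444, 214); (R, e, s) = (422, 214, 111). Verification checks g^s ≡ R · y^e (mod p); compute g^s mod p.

22

Squares mod 613: 444^1≡444, 444^2≡363, 444^4≡587, 444^8≡63, 444^16≡291, 444^32≡87, 444^64≡213
111 = 64 + 32 + 8 + 4 + 2 + 1, so 444^111 ≡ 213·87·63·587·363·444 ≡ 22 (mod 613)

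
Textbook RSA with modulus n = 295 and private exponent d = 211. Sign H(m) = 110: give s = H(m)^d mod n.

35

(H(m))^2 ≡ 110^2 = 12100 ≡ 5
(H(m))^4 ≡ 5^2 = 25
(H(m))^8 ≡ 25^2 = 625 ≡ 35
(H(m))^16 ≡ 35^2 = 1225 ≡ 45
(H(m))^32 ≡ 45^2 = 2025 ≡ 255
(H(m))^64 ≡ 255^2 = 65025 ≡ 125
(H(m))^128 ≡ 125^2 = 15625 ≡ 285
211 = 128 + 64 + 16 + 2 + 1, so (H(m))^211 ≡ 285·125·45·5·110 ≡ 35 (mod 295)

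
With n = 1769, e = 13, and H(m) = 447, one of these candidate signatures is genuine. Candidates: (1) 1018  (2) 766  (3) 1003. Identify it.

Candidate 1: Squares mod 1769: 1018^1≡1018, 1018^2≡1459, 1018^4≡574, 1018^8≡442; 13 = 8 + 4 + 1, so 1018^13 ≡ 442·574·1018 ≡ 744 (mod 1769)
Candidate 2: Squares mod 1769: 766^1≡766, 766^2≡1217, 766^4≡436, 766^8≡813; 13 = 8 + 4 + 1, so 766^13 ≡ 813·436·766 ≡ 447 (mod 1769)
  → matches H(m) = 447
Candidate 3: Squares mod 1769: 1003^1≡1003, 1003^2≡1217, 1003^4≡436, 1003^8≡813; 13 = 8 + 4 + 1, so 1003^13 ≡ 813·436·1003 ≡ 1322 (mod 1769)

2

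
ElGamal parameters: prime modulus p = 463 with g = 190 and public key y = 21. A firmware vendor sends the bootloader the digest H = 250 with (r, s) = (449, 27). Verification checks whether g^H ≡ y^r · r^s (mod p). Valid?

yes

Left side g^H mod p:
190^2 = 36100 ≡ 449
190^4 ≡ 449^2 = 201601 ≡ 196
190^8 ≡ 196^2 = 38416 ≡ 450
190^16 ≡ 450^2 = 202500 ≡ 169
190^32 ≡ 169^2 = 28561 ≡ 318
190^64 ≡ 318^2 = 101124 ≡ 190
190^128 ≡ 190^2 = 36100 ≡ 449
250 = 128 + 64 + 32 + 16 + 8 + 2, so 190^250 ≡ 449·190·318·169·450·449 ≡ 33 (mod 463)
Right side y^r · r^s mod p:
21^2 = 441
21^4 ≡ 441^2 = 194481 ≡ 21
21^8 ≡ 21^2 = 441
21^16 ≡ 441^2 = 194481 ≡ 21
21^32 ≡ 21^2 = 441
21^64 ≡ 441^2 = 194481 ≡ 21
21^128 ≡ 21^2 = 441
21^256 ≡ 441^2 = 194481 ≡ 21
449 = 256 + 128 + 64 + 1, so 21^449 ≡ 21·441·21·21 ≡ 441 (mod 463)
449^2 = 201601 ≡ 196
449^4 ≡ 196^2 = 38416 ≡ 450
449^8 ≡ 450^2 = 202500 ≡ 169
449^16 ≡ 169^2 = 28561 ≡ 318
27 = 16 + 8 + 2 + 1, so 449^27 ≡ 318·169·196·449 ≡ 230 (mod 463)
441·230 = 101430 ≡ 33 (mod 463)
33 ≡ 33 (mod 463), so the signature is genuine.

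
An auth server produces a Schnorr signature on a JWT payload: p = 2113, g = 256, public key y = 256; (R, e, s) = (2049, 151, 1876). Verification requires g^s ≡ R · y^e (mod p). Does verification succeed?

passes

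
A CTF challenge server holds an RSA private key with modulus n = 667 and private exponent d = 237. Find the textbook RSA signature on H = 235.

H^2 ≡ 235^2 = 55225 ≡ 531
H^4 ≡ 531^2 = 281961 ≡ 487
H^8 ≡ 487^2 = 237169 ≡ 384
H^16 ≡ 384^2 = 147456 ≡ 49
H^32 ≡ 49^2 = 2401 ≡ 400
H^64 ≡ 400^2 = 160000 ≡ 587
H^128 ≡ 587^2 = 344569 ≡ 397
237 = 128 + 64 + 32 + 8 + 4 + 1, so H^237 ≡ 397·587·400·384·487·235 ≡ 222 (mod 667)

222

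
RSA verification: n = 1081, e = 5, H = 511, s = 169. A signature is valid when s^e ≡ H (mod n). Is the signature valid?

s^2 ≡ 169^2 = 28561 ≡ 455
s^4 ≡ 455^2 = 207025 ≡ 554
5 = 4 + 1, so s^5 ≡ 554·169 ≡ 660 (mod 1081)
s^5 mod 1081 = 660, but H = 511.

invalid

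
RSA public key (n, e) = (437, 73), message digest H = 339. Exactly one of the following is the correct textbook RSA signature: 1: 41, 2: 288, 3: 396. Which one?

Candidate 1: 41^73 mod 437 = 98
Candidate 2: 288^73 mod 437 = 269
Candidate 3: 396^73 mod 437 = 339
  → matches H = 339

3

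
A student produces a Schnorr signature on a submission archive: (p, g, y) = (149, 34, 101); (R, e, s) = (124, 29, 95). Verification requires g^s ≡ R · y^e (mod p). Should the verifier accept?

accept

g^s mod p:
Squares mod 149: 34^1≡34, 34^2≡113, 34^4≡104, 34^8≡88, 34^16≡145, 34^32≡16, 34^64≡107
95 = 64 + 16 + 8 + 4 + 2 + 1, so 34^95 ≡ 107·145·88·104·113·34 ≡ 138 (mod 149)
R · y^e mod p:
Squares mod 149: 101^1≡101, 101^2≡69, 101^4≡142, 101^8≡49, 101^16≡17
29 = 16 + 8 + 4 + 1, so 101^29 ≡ 17·49·142·101 ≡ 66 (mod 149)
124·66 = 8184 ≡ 138 (mod 149)
138 ≡ 138 (mod 149); signature holds.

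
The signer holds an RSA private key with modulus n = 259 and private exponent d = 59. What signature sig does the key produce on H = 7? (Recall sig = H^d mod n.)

231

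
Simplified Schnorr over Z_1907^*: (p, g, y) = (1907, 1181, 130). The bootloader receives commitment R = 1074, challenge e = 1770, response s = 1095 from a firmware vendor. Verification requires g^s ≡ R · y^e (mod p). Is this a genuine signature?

g^s mod p:
1181^2 = 1394761 ≡ 744
1181^4 ≡ 744^2 = 553536 ≡ 506
1181^8 ≡ 506^2 = 256036 ≡ 498
1181^16 ≡ 498^2 = 248004 ≡ 94
1181^32 ≡ 94^2 = 8836 ≡ 1208
1181^64 ≡ 1208^2 = 1459264 ≡ 409
1181^128 ≡ 409^2 = 167281 ≡ 1372
1181^256 ≡ 1372^2 = 1882384 ≡ 175
1181^512 ≡ 175^2 = 30625 ≡ 113
1181^1024 ≡ 113^2 = 12769 ≡ 1327
1095 = 1024 + 64 + 4 + 2 + 1, so 1181^1095 ≡ 1327·409·506·744·1181 ≡ 768 (mod 1907)
R · y^e mod p:
130^2 = 16900 ≡ 1644
130^4 ≡ 1644^2 = 2702736 ≡ 517
130^8 ≡ 517^2 = 267289 ≡ 309
130^16 ≡ 309^2 = 95481 ≡ 131
130^32 ≡ 131^2 = 17161 ≡ 1905
130^64 ≡ 1905^2 = 3629025 ≡ 4
130^128 ≡ 4^2 = 16
130^256 ≡ 16^2 = 256
130^512 ≡ 256^2 = 65536 ≡ 698
130^1024 ≡ 698^2 = 487204 ≡ 919
1770 = 1024 + 512 + 128 + 64 + 32 + 8 + 2, so 130^1770 ≡ 919·698·16·4·1905·309·1644 ≡ 940 (mod 1907)
1074·940 = 1009560 ≡ 757 (mod 1907)
768 ≠ 757; the check fails.

forged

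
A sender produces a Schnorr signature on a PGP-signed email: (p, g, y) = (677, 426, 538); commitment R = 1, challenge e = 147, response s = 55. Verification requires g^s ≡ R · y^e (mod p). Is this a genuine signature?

forged

g^s mod p:
Squares mod 677: 426^1≡426, 426^2≡40, 426^4≡246, 426^8≡263, 426^16≡115, 426^32≡362
55 = 32 + 16 + 4 + 2 + 1, so 426^55 ≡ 362·115·246·40·426 ≡ 115 (mod 677)
R · y^e mod p:
Squares mod 677: 538^1≡538, 538^2≡365, 538^4≡533, 538^8≡426, 538^16≡40, 538^32≡246, 538^64≡263, 538^128≡115
147 = 128 + 16 + 2 + 1, so 538^147 ≡ 115·40·365·538 ≡ 533 (mod 677)
1·533 = 533 ≡ 533 (mod 677)
115 ≠ 533; the check fails.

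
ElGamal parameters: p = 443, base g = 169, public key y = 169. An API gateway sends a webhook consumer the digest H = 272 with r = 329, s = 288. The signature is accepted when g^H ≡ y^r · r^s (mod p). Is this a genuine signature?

forged

Left side g^H mod p:
169^2 = 28561 ≡ 209
169^4 ≡ 209^2 = 43681 ≡ 267
169^8 ≡ 267^2 = 71289 ≡ 409
169^16 ≡ 409^2 = 167281 ≡ 270
169^32 ≡ 270^2 = 72900 ≡ 248
169^64 ≡ 248^2 = 61504 ≡ 370
169^128 ≡ 370^2 = 136900 ≡ 13
169^256 ≡ 13^2 = 169
272 = 256 + 16, so 169^272 ≡ 169·270 ≡ 1 (mod 443)
Right side y^r · r^s mod p:
169^2 = 28561 ≡ 209
169^4 ≡ 209^2 = 43681 ≡ 267
169^8 ≡ 267^2 = 71289 ≡ 409
169^16 ≡ 409^2 = 167281 ≡ 270
169^32 ≡ 270^2 = 72900 ≡ 248
169^64 ≡ 248^2 = 61504 ≡ 370
169^128 ≡ 370^2 = 136900 ≡ 13
169^256 ≡ 13^2 = 169
329 = 256 + 64 + 8 + 1, so 169^329 ≡ 169·370·409·169 ≡ 428 (mod 443)
329^2 = 108241 ≡ 149
329^4 ≡ 149^2 = 22201 ≡ 51
329^8 ≡ 51^2 = 2601 ≡ 386
329^16 ≡ 386^2 = 148996 ≡ 148
329^32 ≡ 148^2 = 21904 ≡ 197
329^64 ≡ 197^2 = 38809 ≡ 268
329^128 ≡ 268^2 = 71824 ≡ 58
329^256 ≡ 58^2 = 3364 ≡ 263
288 = 256 + 32, so 329^288 ≡ 263·197 ≡ 423 (mod 443)
428·423 = 181044 ≡ 300 (mod 443)
1 ≠ 300, so verification fails.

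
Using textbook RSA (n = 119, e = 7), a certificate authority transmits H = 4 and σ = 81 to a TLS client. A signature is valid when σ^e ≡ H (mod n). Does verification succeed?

passes

σ^2 ≡ 81^2 = 6561 ≡ 16
σ^4 ≡ 16^2 = 256 ≡ 18
7 = 4 + 2 + 1, so σ^7 ≡ 18·16·81 ≡ 4 (mod 119)
Since 4 equals the digest 4, verification succeeds.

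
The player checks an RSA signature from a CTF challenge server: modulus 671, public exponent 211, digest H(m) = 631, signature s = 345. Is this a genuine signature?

Squares mod 671: s^1≡345, s^2≡258, s^4≡135, s^8≡108, s^16≡257, s^32≡291, s^64≡135, s^128≡108
211 = 128 + 64 + 16 + 2 + 1, so s^211 ≡ 108·135·257·258·345 ≡ 631 (mod 671)
Since 631 equals the digest 631, verification succeeds.

genuine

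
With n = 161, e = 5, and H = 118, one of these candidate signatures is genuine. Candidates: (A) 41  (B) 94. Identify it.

A

Candidate A: Squares mod 161: 41^1≡41, 41^2≡71, 41^4≡50; 5 = 4 + 1, so 41^5 ≡ 50·41 ≡ 118 (mod 161)
  → matches H = 118
Candidate B: Squares mod 161: 94^1≡94, 94^2≡142, 94^4≡39; 5 = 4 + 1, so 94^5 ≡ 39·94 ≡ 124 (mod 161)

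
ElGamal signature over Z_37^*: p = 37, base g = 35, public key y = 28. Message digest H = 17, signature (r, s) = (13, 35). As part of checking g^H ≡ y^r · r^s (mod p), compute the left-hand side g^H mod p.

19

35^17 mod 37 = 19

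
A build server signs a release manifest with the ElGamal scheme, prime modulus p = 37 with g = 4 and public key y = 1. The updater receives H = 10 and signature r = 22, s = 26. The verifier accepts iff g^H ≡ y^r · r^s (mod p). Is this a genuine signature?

forged

Left side g^H mod p:
4^2 = 16
4^4 ≡ 16^2 = 256 ≡ 34
4^8 ≡ 34^2 = 1156 ≡ 9
10 = 8 + 2, so 4^10 ≡ 9·16 ≡ 33 (mod 37)
Right side y^r · r^s mod p:
1^2 = 1
1^4 ≡ 1^2 = 1
1^8 ≡ 1^2 = 1
1^16 ≡ 1^2 = 1
22 = 16 + 4 + 2, so 1^22 ≡ 1·1·1 ≡ 1 (mod 37)
22^2 = 484 ≡ 3
22^4 ≡ 3^2 = 9
22^8 ≡ 9^2 = 81 ≡ 7
22^16 ≡ 7^2 = 49 ≡ 12
26 = 16 + 8 + 2, so 22^26 ≡ 12·7·3 ≡ 30 (mod 37)
1·30 = 30 ≡ 30 (mod 37)
33 ≠ 30, so verification fails.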